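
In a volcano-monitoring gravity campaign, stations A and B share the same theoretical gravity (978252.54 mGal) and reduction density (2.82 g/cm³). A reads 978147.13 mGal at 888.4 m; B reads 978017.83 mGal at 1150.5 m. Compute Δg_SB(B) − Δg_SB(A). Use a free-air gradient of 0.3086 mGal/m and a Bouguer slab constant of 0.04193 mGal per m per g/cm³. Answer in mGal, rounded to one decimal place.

-79.4

Δg_SB(A) = 978147.13 − 978252.54 + 0.3086×888.4 − 0.04193×2.82×888.4 = 63.70 mGal
Δg_SB(B) = 978017.83 − 978252.54 + 0.3086×1150.5 − 0.04193×2.82×1150.5 = -15.70 mGal
Difference = -15.70 − (63.70) = -79.40 mGal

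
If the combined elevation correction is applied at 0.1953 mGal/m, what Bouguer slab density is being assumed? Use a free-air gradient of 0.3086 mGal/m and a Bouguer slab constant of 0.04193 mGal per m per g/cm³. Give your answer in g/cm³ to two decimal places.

2.70

0.1953 = 0.3086 − 0.04193 × ρ
ρ = (0.3086 − 0.1953) / 0.04193 = 2.70 g/cm³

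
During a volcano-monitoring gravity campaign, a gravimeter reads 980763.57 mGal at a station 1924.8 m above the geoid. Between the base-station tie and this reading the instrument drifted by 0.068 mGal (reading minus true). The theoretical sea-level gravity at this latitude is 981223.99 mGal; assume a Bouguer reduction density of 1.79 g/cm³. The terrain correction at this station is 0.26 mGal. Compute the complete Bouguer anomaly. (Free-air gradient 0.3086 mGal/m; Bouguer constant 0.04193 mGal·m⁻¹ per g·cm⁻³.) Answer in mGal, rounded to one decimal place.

Drift-corrected reading = 980763.57 − (0.068) = 980763.502 mGal
Free-air correction = 0.3086 × 1924.8 = 593.99 mGal
Free-air anomaly = 980763.502 − 981223.99 + (593.99) = 133.502 mGal
Bouguer slab correction = 0.04193 × 1.79 × 1924.8 = 144.47 mGal
Simple Bouguer anomaly = 133.502 − (144.47) = -10.968 mGal
Complete Bouguer anomaly = -10.968 + 0.26 = -10.708 mGal

-10.7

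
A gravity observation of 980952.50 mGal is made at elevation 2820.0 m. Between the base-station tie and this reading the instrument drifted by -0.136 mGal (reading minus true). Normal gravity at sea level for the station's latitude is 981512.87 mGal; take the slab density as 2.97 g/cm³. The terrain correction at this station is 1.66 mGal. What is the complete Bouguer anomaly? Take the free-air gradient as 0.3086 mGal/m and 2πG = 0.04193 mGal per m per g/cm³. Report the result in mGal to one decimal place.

Drift-corrected reading = 980952.50 − (-0.136) = 980952.636 mGal
Free-air correction = 0.3086 × 2820.0 = 870.25 mGal
Free-air anomaly = 980952.636 − 981512.87 + (870.25) = 310.016 mGal
Bouguer slab correction = 0.04193 × 2.97 × 2820.0 = 351.18 mGal
Simple Bouguer anomaly = 310.016 − (351.18) = -41.164 mGal
Complete Bouguer anomaly = -41.164 + 1.66 = -39.504 mGal

-39.5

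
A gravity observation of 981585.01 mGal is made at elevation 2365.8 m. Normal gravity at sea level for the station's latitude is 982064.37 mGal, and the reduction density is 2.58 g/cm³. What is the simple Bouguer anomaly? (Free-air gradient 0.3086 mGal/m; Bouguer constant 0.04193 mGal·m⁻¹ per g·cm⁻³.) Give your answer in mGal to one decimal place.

-5.2

Free-air correction = 0.3086 × 2365.8 = 730.09 mGal
Free-air anomaly = 981585.01 − 982064.37 + (730.09) = 250.73 mGal
Bouguer slab correction = 0.04193 × 2.58 × 2365.8 = 255.93 mGal
Simple Bouguer anomaly = 250.73 − (255.93) = -5.20 mGal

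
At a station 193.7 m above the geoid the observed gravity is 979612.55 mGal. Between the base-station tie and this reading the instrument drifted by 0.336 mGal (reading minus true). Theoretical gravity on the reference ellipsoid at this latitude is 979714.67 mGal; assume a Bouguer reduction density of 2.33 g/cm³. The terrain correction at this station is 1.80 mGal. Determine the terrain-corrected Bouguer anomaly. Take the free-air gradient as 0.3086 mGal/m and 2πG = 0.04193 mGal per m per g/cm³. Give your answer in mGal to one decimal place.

Drift-corrected reading = 979612.55 − (0.336) = 979612.214 mGal
Free-air correction = 0.3086 × 193.7 = 59.78 mGal
Free-air anomaly = 979612.214 − 979714.67 + (59.78) = -42.676 mGal
Bouguer slab correction = 0.04193 × 2.33 × 193.7 = 18.92 mGal
Simple Bouguer anomaly = -42.676 − (18.92) = -61.596 mGal
Complete Bouguer anomaly = -61.596 + 1.80 = -59.796 mGal

-59.8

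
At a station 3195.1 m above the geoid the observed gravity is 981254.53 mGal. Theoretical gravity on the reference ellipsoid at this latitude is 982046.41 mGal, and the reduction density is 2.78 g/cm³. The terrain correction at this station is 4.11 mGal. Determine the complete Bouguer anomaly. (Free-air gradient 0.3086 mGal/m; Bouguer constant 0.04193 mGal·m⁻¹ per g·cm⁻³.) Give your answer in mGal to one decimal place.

Free-air correction = 0.3086 × 3195.1 = 986.01 mGal
Free-air anomaly = 981254.53 − 982046.41 + (986.01) = 194.13 mGal
Bouguer slab correction = 0.04193 × 2.78 × 3195.1 = 372.44 mGal
Simple Bouguer anomaly = 194.13 − (372.44) = -178.31 mGal
Complete Bouguer anomaly = -178.31 + 4.11 = -174.20 mGal

-174.2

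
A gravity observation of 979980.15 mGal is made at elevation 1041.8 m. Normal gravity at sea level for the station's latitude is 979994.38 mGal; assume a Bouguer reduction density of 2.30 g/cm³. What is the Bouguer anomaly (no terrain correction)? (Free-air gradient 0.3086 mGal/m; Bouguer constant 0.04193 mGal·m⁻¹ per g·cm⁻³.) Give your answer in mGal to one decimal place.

Free-air correction = 0.3086 × 1041.8 = 321.50 mGal
Free-air anomaly = 979980.15 − 979994.38 + (321.50) = 307.27 mGal
Bouguer slab correction = 0.04193 × 2.30 × 1041.8 = 100.47 mGal
Simple Bouguer anomaly = 307.27 − (100.47) = 206.80 mGal

206.8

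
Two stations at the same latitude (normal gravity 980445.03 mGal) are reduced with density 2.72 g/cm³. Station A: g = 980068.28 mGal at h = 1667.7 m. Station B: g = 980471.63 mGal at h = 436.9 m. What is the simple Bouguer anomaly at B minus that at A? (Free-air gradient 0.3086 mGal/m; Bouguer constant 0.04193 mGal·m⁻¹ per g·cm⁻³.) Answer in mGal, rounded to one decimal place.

163.9

Δg_SB(A) = 980068.28 − 980445.03 + 0.3086×1667.7 − 0.04193×2.72×1667.7 = -52.30 mGal
Δg_SB(B) = 980471.63 − 980445.03 + 0.3086×436.9 − 0.04193×2.72×436.9 = 111.60 mGal
Difference = 111.60 − (-52.30) = 163.90 mGal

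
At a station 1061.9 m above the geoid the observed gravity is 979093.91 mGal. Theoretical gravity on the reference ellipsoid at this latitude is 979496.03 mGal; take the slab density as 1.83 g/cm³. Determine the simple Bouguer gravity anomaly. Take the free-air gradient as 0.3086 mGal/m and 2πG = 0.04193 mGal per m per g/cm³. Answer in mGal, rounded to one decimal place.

-155.9

Free-air correction = 0.3086 × 1061.9 = 327.70 mGal
Free-air anomaly = 979093.91 − 979496.03 + (327.70) = -74.42 mGal
Bouguer slab correction = 0.04193 × 1.83 × 1061.9 = 81.48 mGal
Simple Bouguer anomaly = -74.42 − (81.48) = -155.90 mGal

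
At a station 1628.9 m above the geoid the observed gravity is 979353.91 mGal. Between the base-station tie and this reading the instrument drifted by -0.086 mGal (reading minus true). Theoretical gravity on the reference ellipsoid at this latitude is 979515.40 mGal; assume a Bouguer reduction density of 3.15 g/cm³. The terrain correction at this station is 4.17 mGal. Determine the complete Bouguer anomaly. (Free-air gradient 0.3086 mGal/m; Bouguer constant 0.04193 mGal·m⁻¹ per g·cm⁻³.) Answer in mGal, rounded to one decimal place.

130.3

Drift-corrected reading = 979353.91 − (-0.086) = 979353.996 mGal
Free-air correction = 0.3086 × 1628.9 = 502.68 mGal
Free-air anomaly = 979353.996 − 979515.40 + (502.68) = 341.276 mGal
Bouguer slab correction = 0.04193 × 3.15 × 1628.9 = 215.14 mGal
Simple Bouguer anomaly = 341.276 − (215.14) = 126.136 mGal
Complete Bouguer anomaly = 126.136 + 4.17 = 130.306 mGal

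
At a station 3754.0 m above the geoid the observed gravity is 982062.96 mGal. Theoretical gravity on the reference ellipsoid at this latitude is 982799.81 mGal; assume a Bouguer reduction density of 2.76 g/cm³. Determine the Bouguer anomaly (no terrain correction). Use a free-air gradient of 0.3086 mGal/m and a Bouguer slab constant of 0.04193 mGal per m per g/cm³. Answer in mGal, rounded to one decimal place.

-12.8

Free-air correction = 0.3086 × 3754.0 = 1158.48 mGal
Free-air anomaly = 982062.96 − 982799.81 + (1158.48) = 421.63 mGal
Bouguer slab correction = 0.04193 × 2.76 × 3754.0 = 434.44 mGal
Simple Bouguer anomaly = 421.63 − (434.44) = -12.81 mGal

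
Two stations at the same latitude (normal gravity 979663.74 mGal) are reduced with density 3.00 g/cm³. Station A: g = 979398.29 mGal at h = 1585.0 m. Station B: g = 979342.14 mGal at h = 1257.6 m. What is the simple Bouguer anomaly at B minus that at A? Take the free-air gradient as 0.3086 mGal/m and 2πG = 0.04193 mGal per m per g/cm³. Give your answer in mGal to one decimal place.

Δg_SB(A) = 979398.29 − 979663.74 + 0.3086×1585.0 − 0.04193×3.00×1585.0 = 24.30 mGal
Δg_SB(B) = 979342.14 − 979663.74 + 0.3086×1257.6 − 0.04193×3.00×1257.6 = -91.70 mGal
Difference = -91.70 − (24.30) = -116.00 mGal

-116.0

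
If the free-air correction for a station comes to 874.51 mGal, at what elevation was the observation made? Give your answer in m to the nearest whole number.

2834

h = 874.51 / 0.3086 = 2833.80 m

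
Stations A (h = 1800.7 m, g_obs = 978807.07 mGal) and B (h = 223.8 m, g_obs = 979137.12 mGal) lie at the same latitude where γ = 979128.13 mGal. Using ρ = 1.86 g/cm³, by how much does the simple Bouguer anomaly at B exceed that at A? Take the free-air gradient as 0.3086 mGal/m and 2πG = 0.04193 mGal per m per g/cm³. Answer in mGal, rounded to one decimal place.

-33.6

Δg_SB(A) = 978807.07 − 979128.13 + 0.3086×1800.7 − 0.04193×1.86×1800.7 = 94.20 mGal
Δg_SB(B) = 979137.12 − 979128.13 + 0.3086×223.8 − 0.04193×1.86×223.8 = 60.60 mGal
Difference = 60.60 − (94.20) = -33.60 mGal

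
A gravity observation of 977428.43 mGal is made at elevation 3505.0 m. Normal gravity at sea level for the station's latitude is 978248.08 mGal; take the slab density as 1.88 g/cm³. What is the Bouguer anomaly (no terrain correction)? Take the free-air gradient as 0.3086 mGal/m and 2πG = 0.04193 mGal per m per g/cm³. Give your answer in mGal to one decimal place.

Free-air correction = 0.3086 × 3505.0 = 1081.64 mGal
Free-air anomaly = 977428.43 − 978248.08 + (1081.64) = 261.99 mGal
Bouguer slab correction = 0.04193 × 1.88 × 3505.0 = 276.29 mGal
Simple Bouguer anomaly = 261.99 − (276.29) = -14.30 mGal

-14.3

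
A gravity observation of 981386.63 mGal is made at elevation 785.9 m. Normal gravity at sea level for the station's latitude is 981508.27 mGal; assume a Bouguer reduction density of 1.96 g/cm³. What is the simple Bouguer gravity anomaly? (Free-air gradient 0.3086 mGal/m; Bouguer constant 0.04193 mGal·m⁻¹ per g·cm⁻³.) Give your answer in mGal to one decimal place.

Free-air correction = 0.3086 × 785.9 = 242.53 mGal
Free-air anomaly = 981386.63 − 981508.27 + (242.53) = 120.89 mGal
Bouguer slab correction = 0.04193 × 1.96 × 785.9 = 64.59 mGal
Simple Bouguer anomaly = 120.89 − (64.59) = 56.30 mGal

56.3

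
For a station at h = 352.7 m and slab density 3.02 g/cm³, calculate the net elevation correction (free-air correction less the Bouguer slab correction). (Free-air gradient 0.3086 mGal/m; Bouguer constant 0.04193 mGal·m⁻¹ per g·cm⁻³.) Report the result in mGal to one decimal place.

64.2

Combined gradient = 0.3086 − 0.04193 × 3.02 = 0.1819714 mGal/m
Combined elevation correction = 0.1819714 × 352.7 = 64.2 mGal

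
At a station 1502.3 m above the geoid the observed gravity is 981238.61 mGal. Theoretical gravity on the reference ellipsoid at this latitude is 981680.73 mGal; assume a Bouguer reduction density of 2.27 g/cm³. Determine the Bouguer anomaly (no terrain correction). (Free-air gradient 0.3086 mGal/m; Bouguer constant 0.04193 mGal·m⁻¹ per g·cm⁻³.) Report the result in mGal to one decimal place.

-121.5

Free-air correction = 0.3086 × 1502.3 = 463.61 mGal
Free-air anomaly = 981238.61 − 981680.73 + (463.61) = 21.49 mGal
Bouguer slab correction = 0.04193 × 2.27 × 1502.3 = 142.99 mGal
Simple Bouguer anomaly = 21.49 − (142.99) = -121.50 mGal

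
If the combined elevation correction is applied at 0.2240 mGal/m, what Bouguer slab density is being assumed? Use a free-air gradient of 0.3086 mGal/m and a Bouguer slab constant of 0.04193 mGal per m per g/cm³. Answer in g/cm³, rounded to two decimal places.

0.2240 = 0.3086 − 0.04193 × ρ
ρ = (0.3086 − 0.2240) / 0.04193 = 2.02 g/cm³

2.02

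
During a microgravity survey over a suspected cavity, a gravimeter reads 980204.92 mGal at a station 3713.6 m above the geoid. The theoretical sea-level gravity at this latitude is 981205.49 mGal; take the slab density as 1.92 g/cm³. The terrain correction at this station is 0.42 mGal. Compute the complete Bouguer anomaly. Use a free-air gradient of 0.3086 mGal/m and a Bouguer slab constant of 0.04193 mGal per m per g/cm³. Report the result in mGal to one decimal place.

Free-air correction = 0.3086 × 3713.6 = 1146.02 mGal
Free-air anomaly = 980204.92 − 981205.49 + (1146.02) = 145.45 mGal
Bouguer slab correction = 0.04193 × 1.92 × 3713.6 = 298.97 mGal
Simple Bouguer anomaly = 145.45 − (298.97) = -153.52 mGal
Complete Bouguer anomaly = -153.52 + 0.42 = -153.10 mGal

-153.1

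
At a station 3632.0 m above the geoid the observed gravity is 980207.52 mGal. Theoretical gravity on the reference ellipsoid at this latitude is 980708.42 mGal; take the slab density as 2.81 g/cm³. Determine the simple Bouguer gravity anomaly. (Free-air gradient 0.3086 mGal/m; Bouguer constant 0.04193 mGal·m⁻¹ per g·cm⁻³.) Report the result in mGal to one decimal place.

Free-air correction = 0.3086 × 3632.0 = 1120.84 mGal
Free-air anomaly = 980207.52 − 980708.42 + (1120.84) = 619.94 mGal
Bouguer slab correction = 0.04193 × 2.81 × 3632.0 = 427.93 mGal
Simple Bouguer anomaly = 619.94 − (427.93) = 192.01 mGal

192.0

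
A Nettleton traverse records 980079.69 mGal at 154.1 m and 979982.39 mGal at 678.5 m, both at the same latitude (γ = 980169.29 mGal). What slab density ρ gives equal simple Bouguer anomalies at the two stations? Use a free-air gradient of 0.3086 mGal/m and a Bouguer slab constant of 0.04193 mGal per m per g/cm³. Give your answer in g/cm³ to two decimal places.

2.93

Δg_obs = 979982.39 − 980079.69 = -97.30 mGal over Δh = 678.5 − 154.1 = 524.4 m
Equal Bouguer anomalies ⇒ Δg_obs + (0.3086 − 0.04193ρ)·Δh = 0
0.3086 − 0.04193ρ = −Δg_obs/Δh = 0.18555
ρ = (0.3086 − 0.18555) / 0.04193 = 2.93 g/cm³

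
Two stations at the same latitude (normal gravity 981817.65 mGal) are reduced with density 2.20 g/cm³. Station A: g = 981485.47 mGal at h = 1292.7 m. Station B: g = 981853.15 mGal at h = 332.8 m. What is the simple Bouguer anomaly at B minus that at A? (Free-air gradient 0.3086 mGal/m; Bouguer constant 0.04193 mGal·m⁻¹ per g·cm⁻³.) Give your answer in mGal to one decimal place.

Δg_SB(A) = 981485.47 − 981817.65 + 0.3086×1292.7 − 0.04193×2.20×1292.7 = -52.50 mGal
Δg_SB(B) = 981853.15 − 981817.65 + 0.3086×332.8 − 0.04193×2.20×332.8 = 107.50 mGal
Difference = 107.50 − (-52.50) = 160.00 mGal

160.0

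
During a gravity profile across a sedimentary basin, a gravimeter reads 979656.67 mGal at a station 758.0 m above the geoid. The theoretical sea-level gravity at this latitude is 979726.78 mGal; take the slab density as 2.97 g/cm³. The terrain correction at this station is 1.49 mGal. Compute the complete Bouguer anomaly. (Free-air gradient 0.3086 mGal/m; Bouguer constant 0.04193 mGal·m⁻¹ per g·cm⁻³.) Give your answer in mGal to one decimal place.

70.9

Free-air correction = 0.3086 × 758.0 = 233.92 mGal
Free-air anomaly = 979656.67 − 979726.78 + (233.92) = 163.81 mGal
Bouguer slab correction = 0.04193 × 2.97 × 758.0 = 94.40 mGal
Simple Bouguer anomaly = 163.81 − (94.40) = 69.41 mGal
Complete Bouguer anomaly = 69.41 + 1.49 = 70.90 mGal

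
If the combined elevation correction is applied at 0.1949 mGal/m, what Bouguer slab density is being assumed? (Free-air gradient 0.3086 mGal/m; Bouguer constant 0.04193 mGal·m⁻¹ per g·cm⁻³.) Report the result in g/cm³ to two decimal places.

0.1949 = 0.3086 − 0.04193 × ρ
ρ = (0.3086 − 0.1949) / 0.04193 = 2.71 g/cm³

2.71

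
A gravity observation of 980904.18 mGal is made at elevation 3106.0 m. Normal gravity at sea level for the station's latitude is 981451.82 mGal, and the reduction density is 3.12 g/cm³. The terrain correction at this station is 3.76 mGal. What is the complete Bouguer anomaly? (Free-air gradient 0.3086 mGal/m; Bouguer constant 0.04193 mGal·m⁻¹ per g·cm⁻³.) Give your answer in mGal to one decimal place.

Free-air correction = 0.3086 × 3106.0 = 958.51 mGal
Free-air anomaly = 980904.18 − 981451.82 + (958.51) = 410.87 mGal
Bouguer slab correction = 0.04193 × 3.12 × 3106.0 = 406.33 mGal
Simple Bouguer anomaly = 410.87 − (406.33) = 4.54 mGal
Complete Bouguer anomaly = 4.54 + 3.76 = 8.30 mGal

8.3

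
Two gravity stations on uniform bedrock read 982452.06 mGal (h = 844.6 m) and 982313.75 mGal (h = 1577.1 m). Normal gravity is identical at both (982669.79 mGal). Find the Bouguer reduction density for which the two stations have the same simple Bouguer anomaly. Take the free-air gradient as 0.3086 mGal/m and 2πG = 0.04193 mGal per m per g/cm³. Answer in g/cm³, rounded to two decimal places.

Δg_obs = 982313.75 − 982452.06 = -138.31 mGal over Δh = 1577.1 − 844.6 = 732.5 m
Equal Bouguer anomalies ⇒ Δg_obs + (0.3086 − 0.04193ρ)·Δh = 0
0.3086 − 0.04193ρ = −Δg_obs/Δh = 0.18882
ρ = (0.3086 − 0.18882) / 0.04193 = 2.86 g/cm³

2.86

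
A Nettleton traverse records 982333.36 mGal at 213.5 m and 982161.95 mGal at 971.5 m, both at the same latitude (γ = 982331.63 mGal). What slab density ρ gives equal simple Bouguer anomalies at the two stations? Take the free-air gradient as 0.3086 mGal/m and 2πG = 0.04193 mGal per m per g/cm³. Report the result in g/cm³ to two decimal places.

1.97

Δg_obs = 982161.95 − 982333.36 = -171.41 mGal over Δh = 971.5 − 213.5 = 758.0 m
Equal Bouguer anomalies ⇒ Δg_obs + (0.3086 − 0.04193ρ)·Δh = 0
0.3086 − 0.04193ρ = −Δg_obs/Δh = 0.22613
ρ = (0.3086 − 0.22613) / 0.04193 = 1.97 g/cm³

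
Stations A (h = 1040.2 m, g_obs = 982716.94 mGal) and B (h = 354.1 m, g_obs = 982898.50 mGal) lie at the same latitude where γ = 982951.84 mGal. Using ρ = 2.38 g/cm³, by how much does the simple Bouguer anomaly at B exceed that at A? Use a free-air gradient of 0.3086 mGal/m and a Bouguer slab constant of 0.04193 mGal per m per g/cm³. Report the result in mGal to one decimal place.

Δg_SB(A) = 982716.94 − 982951.84 + 0.3086×1040.2 − 0.04193×2.38×1040.2 = -17.70 mGal
Δg_SB(B) = 982898.50 − 982951.84 + 0.3086×354.1 − 0.04193×2.38×354.1 = 20.60 mGal
Difference = 20.60 − (-17.70) = 38.30 mGal

38.3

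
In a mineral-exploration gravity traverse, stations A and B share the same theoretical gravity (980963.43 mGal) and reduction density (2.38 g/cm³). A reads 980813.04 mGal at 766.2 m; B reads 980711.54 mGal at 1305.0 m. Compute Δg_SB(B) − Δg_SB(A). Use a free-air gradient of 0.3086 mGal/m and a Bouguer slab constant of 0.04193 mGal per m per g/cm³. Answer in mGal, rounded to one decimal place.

Δg_SB(A) = 980813.04 − 980963.43 + 0.3086×766.2 − 0.04193×2.38×766.2 = 9.60 mGal
Δg_SB(B) = 980711.54 − 980963.43 + 0.3086×1305.0 − 0.04193×2.38×1305.0 = 20.60 mGal
Difference = 20.60 − (9.60) = 11.00 mGal

11.0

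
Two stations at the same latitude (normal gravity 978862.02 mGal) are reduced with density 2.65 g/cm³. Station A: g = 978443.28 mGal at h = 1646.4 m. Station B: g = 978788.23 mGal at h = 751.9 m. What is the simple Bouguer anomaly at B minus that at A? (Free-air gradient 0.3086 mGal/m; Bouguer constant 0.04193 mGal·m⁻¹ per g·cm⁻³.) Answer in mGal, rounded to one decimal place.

Δg_SB(A) = 978443.28 − 978862.02 + 0.3086×1646.4 − 0.04193×2.65×1646.4 = -93.60 mGal
Δg_SB(B) = 978788.23 − 978862.02 + 0.3086×751.9 − 0.04193×2.65×751.9 = 74.70 mGal
Difference = 74.70 − (-93.60) = 168.30 mGal

168.3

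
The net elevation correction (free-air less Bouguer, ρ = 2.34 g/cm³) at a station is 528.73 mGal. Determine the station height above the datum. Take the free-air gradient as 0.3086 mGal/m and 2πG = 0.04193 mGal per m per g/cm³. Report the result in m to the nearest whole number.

2512

Combined gradient = 0.3086 − 0.04193 × 2.34 = 0.2104838 mGal/m
h = 528.73 / 0.2104838 = 2511.97 m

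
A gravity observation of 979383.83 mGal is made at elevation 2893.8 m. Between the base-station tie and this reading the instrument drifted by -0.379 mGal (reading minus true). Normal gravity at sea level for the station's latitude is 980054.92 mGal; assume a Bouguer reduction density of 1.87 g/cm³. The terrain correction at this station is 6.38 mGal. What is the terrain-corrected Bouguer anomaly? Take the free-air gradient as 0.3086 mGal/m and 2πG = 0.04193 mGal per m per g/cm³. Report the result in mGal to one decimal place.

1.8

Drift-corrected reading = 979383.83 − (-0.379) = 979384.209 mGal
Free-air correction = 0.3086 × 2893.8 = 893.03 mGal
Free-air anomaly = 979384.209 − 980054.92 + (893.03) = 222.319 mGal
Bouguer slab correction = 0.04193 × 1.87 × 2893.8 = 226.90 mGal
Simple Bouguer anomaly = 222.319 − (226.90) = -4.581 mGal
Complete Bouguer anomaly = -4.581 + 6.38 = 1.799 mGal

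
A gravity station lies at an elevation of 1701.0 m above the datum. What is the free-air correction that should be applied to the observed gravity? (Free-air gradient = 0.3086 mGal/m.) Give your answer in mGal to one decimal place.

524.9

Free-air correction = 0.3086 × 1701.0 = 524.9 mGal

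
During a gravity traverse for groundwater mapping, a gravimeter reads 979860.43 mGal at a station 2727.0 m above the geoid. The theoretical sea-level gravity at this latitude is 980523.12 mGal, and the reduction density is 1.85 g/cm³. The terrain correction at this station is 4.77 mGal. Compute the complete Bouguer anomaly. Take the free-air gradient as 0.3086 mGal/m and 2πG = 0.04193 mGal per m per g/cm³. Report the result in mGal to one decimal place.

-27.9

Free-air correction = 0.3086 × 2727.0 = 841.55 mGal
Free-air anomaly = 979860.43 − 980523.12 + (841.55) = 178.86 mGal
Bouguer slab correction = 0.04193 × 1.85 × 2727.0 = 211.53 mGal
Simple Bouguer anomaly = 178.86 − (211.53) = -32.67 mGal
Complete Bouguer anomaly = -32.67 + 4.77 = -27.90 mGal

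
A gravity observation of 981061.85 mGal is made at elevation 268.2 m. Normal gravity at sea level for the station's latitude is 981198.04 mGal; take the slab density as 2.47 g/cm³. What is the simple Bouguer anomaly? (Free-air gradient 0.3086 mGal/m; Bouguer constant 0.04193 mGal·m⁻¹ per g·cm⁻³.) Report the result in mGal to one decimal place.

-81.2

Free-air correction = 0.3086 × 268.2 = 82.77 mGal
Free-air anomaly = 981061.85 − 981198.04 + (82.77) = -53.42 mGal
Bouguer slab correction = 0.04193 × 2.47 × 268.2 = 27.78 mGal
Simple Bouguer anomaly = -53.42 − (27.78) = -81.20 mGal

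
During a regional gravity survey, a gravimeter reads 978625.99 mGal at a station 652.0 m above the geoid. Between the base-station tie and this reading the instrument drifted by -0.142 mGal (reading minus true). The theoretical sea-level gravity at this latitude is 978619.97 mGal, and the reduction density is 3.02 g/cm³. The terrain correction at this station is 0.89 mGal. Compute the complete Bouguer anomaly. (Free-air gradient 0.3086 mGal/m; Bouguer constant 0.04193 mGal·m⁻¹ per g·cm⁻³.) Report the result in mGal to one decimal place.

125.7

Drift-corrected reading = 978625.99 − (-0.142) = 978626.132 mGal
Free-air correction = 0.3086 × 652.0 = 201.21 mGal
Free-air anomaly = 978626.132 − 978619.97 + (201.21) = 207.372 mGal
Bouguer slab correction = 0.04193 × 3.02 × 652.0 = 82.56 mGal
Simple Bouguer anomaly = 207.372 − (82.56) = 124.812 mGal
Complete Bouguer anomaly = 124.812 + 0.89 = 125.702 mGal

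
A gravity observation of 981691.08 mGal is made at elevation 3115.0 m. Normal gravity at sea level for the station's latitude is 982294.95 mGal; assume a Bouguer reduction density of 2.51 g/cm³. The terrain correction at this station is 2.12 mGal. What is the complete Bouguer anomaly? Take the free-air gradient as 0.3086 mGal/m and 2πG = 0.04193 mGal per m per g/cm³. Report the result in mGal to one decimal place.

Free-air correction = 0.3086 × 3115.0 = 961.29 mGal
Free-air anomaly = 981691.08 − 982294.95 + (961.29) = 357.42 mGal
Bouguer slab correction = 0.04193 × 2.51 × 3115.0 = 327.84 mGal
Simple Bouguer anomaly = 357.42 − (327.84) = 29.58 mGal
Complete Bouguer anomaly = 29.58 + 2.12 = 31.70 mGal

31.7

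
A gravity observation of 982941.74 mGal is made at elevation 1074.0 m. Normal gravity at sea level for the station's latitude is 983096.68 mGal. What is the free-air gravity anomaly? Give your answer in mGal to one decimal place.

Free-air correction = 0.3086 × 1074.0 = 331.44 mGal
Free-air anomaly = 982941.74 − 983096.68 + (331.44) = 176.50 mGal

176.5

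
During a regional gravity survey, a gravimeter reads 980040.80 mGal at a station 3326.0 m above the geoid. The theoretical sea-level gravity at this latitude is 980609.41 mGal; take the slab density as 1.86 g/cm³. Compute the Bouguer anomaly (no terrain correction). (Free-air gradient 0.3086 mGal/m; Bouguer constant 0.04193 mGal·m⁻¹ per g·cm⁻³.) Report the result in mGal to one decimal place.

Free-air correction = 0.3086 × 3326.0 = 1026.40 mGal
Free-air anomaly = 980040.80 − 980609.41 + (1026.40) = 457.79 mGal
Bouguer slab correction = 0.04193 × 1.86 × 3326.0 = 259.39 mGal
Simple Bouguer anomaly = 457.79 − (259.39) = 198.40 mGal

198.4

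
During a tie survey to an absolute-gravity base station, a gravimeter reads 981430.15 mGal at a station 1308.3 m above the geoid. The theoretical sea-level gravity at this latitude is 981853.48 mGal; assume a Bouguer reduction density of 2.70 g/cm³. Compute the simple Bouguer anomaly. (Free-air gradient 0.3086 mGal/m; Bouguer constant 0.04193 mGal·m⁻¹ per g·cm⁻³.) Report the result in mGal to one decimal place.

-167.7

Free-air correction = 0.3086 × 1308.3 = 403.74 mGal
Free-air anomaly = 981430.15 − 981853.48 + (403.74) = -19.59 mGal
Bouguer slab correction = 0.04193 × 2.70 × 1308.3 = 148.11 mGal
Simple Bouguer anomaly = -19.59 − (148.11) = -167.70 mGal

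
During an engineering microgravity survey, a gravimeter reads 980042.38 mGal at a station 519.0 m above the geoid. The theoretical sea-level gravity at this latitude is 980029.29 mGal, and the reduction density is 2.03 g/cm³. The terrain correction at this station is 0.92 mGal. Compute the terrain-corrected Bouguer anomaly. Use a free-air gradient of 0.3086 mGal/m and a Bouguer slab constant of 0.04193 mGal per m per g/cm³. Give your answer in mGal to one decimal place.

130.0

Free-air correction = 0.3086 × 519.0 = 160.16 mGal
Free-air anomaly = 980042.38 − 980029.29 + (160.16) = 173.25 mGal
Bouguer slab correction = 0.04193 × 2.03 × 519.0 = 44.18 mGal
Simple Bouguer anomaly = 173.25 − (44.18) = 129.07 mGal
Complete Bouguer anomaly = 129.07 + 0.92 = 129.99 mGal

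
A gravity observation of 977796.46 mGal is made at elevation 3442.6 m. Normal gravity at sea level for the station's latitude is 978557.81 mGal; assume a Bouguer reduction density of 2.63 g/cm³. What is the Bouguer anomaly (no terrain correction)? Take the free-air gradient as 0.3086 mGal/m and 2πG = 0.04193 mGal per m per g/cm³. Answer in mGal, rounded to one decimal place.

-78.6

Free-air correction = 0.3086 × 3442.6 = 1062.39 mGal
Free-air anomaly = 977796.46 − 978557.81 + (1062.39) = 301.04 mGal
Bouguer slab correction = 0.04193 × 2.63 × 3442.6 = 379.64 mGal
Simple Bouguer anomaly = 301.04 − (379.64) = -78.60 mGal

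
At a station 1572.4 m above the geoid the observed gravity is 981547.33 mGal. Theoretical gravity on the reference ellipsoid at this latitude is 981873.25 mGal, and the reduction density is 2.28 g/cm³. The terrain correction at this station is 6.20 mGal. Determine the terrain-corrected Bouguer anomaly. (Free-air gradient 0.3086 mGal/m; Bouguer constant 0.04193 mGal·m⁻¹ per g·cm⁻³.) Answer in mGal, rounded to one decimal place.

15.2

Free-air correction = 0.3086 × 1572.4 = 485.24 mGal
Free-air anomaly = 981547.33 − 981873.25 + (485.24) = 159.32 mGal
Bouguer slab correction = 0.04193 × 2.28 × 1572.4 = 150.32 mGal
Simple Bouguer anomaly = 159.32 − (150.32) = 9.00 mGal
Complete Bouguer anomaly = 9.00 + 6.20 = 15.20 mGal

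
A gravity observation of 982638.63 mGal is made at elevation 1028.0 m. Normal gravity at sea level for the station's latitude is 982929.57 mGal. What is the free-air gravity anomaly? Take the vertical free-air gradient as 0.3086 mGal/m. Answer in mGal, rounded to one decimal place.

26.3

Free-air correction = 0.3086 × 1028.0 = 317.24 mGal
Free-air anomaly = 982638.63 − 982929.57 + (317.24) = 26.30 mGal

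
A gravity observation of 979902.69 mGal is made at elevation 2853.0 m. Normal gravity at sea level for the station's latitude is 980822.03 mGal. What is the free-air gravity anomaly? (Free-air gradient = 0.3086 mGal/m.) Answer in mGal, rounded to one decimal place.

-38.9

Free-air correction = 0.3086 × 2853.0 = 880.44 mGal
Free-air anomaly = 979902.69 − 980822.03 + (880.44) = -38.90 mGal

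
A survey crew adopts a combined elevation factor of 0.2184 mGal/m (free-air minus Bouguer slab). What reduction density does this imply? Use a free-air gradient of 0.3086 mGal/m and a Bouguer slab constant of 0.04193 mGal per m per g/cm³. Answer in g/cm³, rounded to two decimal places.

2.15

0.2184 = 0.3086 − 0.04193 × ρ
ρ = (0.3086 − 0.2184) / 0.04193 = 2.15 g/cm³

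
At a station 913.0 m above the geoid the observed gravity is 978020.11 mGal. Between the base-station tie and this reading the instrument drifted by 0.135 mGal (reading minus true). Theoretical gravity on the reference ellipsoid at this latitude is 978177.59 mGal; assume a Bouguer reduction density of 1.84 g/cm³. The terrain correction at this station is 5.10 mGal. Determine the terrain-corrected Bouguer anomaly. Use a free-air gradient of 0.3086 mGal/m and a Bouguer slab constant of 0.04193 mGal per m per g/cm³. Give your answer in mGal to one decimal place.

Drift-corrected reading = 978020.11 − (0.135) = 978019.975 mGal
Free-air correction = 0.3086 × 913.0 = 281.75 mGal
Free-air anomaly = 978019.975 − 978177.59 + (281.75) = 124.135 mGal
Bouguer slab correction = 0.04193 × 1.84 × 913.0 = 70.44 mGal
Simple Bouguer anomaly = 124.135 − (70.44) = 53.695 mGal
Complete Bouguer anomaly = 53.695 + 5.10 = 58.795 mGal

58.8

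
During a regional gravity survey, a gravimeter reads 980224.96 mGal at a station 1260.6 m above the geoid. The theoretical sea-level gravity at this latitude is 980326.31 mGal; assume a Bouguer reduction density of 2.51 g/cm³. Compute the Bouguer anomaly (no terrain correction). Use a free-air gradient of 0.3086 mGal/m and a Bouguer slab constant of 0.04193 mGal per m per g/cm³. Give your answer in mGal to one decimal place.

155.0

Free-air correction = 0.3086 × 1260.6 = 389.02 mGal
Free-air anomaly = 980224.96 − 980326.31 + (389.02) = 287.67 mGal
Bouguer slab correction = 0.04193 × 2.51 × 1260.6 = 132.67 mGal
Simple Bouguer anomaly = 287.67 − (132.67) = 155.00 mGal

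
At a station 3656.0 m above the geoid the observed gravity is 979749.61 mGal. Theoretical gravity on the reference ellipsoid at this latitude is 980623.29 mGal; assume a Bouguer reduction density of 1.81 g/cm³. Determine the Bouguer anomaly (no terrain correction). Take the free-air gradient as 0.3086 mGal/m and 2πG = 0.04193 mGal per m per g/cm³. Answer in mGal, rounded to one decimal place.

Free-air correction = 0.3086 × 3656.0 = 1128.24 mGal
Free-air anomaly = 979749.61 − 980623.29 + (1128.24) = 254.56 mGal
Bouguer slab correction = 0.04193 × 1.81 × 3656.0 = 277.47 mGal
Simple Bouguer anomaly = 254.56 − (277.47) = -22.91 mGal

-22.9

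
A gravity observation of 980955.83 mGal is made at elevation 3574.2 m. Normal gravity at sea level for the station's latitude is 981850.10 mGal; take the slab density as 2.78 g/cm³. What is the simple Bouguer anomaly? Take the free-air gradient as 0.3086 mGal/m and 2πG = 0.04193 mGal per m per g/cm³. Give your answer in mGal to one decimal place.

-207.9

Free-air correction = 0.3086 × 3574.2 = 1103.00 mGal
Free-air anomaly = 980955.83 − 981850.10 + (1103.00) = 208.73 mGal
Bouguer slab correction = 0.04193 × 2.78 × 3574.2 = 416.63 mGal
Simple Bouguer anomaly = 208.73 − (416.63) = -207.90 mGal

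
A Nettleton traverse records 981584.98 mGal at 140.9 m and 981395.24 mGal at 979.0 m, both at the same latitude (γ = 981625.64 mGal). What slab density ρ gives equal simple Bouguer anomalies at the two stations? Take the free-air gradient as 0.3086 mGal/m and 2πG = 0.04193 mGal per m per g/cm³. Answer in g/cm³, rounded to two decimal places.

1.96

Δg_obs = 981395.24 − 981584.98 = -189.74 mGal over Δh = 979.0 − 140.9 = 838.1 m
Equal Bouguer anomalies ⇒ Δg_obs + (0.3086 − 0.04193ρ)·Δh = 0
0.3086 − 0.04193ρ = −Δg_obs/Δh = 0.22639
ρ = (0.3086 − 0.22639) / 0.04193 = 1.96 g/cm³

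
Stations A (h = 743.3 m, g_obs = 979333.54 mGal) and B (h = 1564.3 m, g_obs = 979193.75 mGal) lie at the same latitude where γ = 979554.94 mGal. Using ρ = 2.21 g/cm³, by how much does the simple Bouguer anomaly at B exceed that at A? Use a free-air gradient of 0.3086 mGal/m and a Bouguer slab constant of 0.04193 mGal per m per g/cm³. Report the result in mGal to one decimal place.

Δg_SB(A) = 979333.54 − 979554.94 + 0.3086×743.3 − 0.04193×2.21×743.3 = -60.90 mGal
Δg_SB(B) = 979193.75 − 979554.94 + 0.3086×1564.3 − 0.04193×2.21×1564.3 = -23.40 mGal
Difference = -23.40 − (-60.90) = 37.50 mGal

37.5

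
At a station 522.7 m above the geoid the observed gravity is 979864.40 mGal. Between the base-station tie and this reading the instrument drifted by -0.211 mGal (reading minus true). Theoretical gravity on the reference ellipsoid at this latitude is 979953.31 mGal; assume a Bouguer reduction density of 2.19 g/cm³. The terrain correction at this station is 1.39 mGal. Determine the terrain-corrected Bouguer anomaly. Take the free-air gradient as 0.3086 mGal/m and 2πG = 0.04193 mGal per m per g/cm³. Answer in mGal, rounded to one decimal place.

Drift-corrected reading = 979864.40 − (-0.211) = 979864.611 mGal
Free-air correction = 0.3086 × 522.7 = 161.31 mGal
Free-air anomaly = 979864.611 − 979953.31 + (161.31) = 72.611 mGal
Bouguer slab correction = 0.04193 × 2.19 × 522.7 = 48.00 mGal
Simple Bouguer anomaly = 72.611 − (48.00) = 24.611 mGal
Complete Bouguer anomaly = 24.611 + 1.39 = 26.001 mGal

26.0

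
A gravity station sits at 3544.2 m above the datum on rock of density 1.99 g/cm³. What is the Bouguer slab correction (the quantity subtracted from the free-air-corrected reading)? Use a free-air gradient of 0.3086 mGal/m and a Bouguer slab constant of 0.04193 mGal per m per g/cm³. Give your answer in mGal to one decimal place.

Bouguer slab correction = 0.04193 × 1.99 × 3544.2 = 295.7 mGal

295.7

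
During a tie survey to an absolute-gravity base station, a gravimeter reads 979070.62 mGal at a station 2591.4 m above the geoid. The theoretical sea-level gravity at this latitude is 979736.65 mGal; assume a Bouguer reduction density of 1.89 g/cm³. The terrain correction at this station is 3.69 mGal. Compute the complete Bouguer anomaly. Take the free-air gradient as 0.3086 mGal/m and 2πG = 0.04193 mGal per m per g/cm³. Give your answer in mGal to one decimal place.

Free-air correction = 0.3086 × 2591.4 = 799.71 mGal
Free-air anomaly = 979070.62 − 979736.65 + (799.71) = 133.68 mGal
Bouguer slab correction = 0.04193 × 1.89 × 2591.4 = 205.36 mGal
Simple Bouguer anomaly = 133.68 − (205.36) = -71.68 mGal
Complete Bouguer anomaly = -71.68 + 3.69 = -67.99 mGal

-68.0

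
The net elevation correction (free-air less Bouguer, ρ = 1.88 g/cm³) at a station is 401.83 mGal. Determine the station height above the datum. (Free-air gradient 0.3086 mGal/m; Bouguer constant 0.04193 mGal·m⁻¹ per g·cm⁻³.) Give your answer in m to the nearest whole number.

1749

Combined gradient = 0.3086 − 0.04193 × 1.88 = 0.2297716 mGal/m
h = 401.83 / 0.2297716 = 1748.82 m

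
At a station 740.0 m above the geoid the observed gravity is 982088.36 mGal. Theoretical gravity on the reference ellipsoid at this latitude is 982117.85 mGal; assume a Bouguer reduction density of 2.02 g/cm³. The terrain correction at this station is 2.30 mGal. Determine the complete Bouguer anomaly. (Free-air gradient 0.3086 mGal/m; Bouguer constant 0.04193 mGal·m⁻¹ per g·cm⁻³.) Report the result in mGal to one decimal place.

Free-air correction = 0.3086 × 740.0 = 228.36 mGal
Free-air anomaly = 982088.36 − 982117.85 + (228.36) = 198.87 mGal
Bouguer slab correction = 0.04193 × 2.02 × 740.0 = 62.68 mGal
Simple Bouguer anomaly = 198.87 − (62.68) = 136.19 mGal
Complete Bouguer anomaly = 136.19 + 2.30 = 138.49 mGal

138.5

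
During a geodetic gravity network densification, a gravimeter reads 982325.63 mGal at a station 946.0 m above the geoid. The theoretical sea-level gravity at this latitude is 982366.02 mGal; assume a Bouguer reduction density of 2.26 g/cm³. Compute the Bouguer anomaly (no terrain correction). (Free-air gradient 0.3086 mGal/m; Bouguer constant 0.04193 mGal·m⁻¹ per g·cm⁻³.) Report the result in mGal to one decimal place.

Free-air correction = 0.3086 × 946.0 = 291.94 mGal
Free-air anomaly = 982325.63 − 982366.02 + (291.94) = 251.55 mGal
Bouguer slab correction = 0.04193 × 2.26 × 946.0 = 89.64 mGal
Simple Bouguer anomaly = 251.55 − (89.64) = 161.91 mGal

161.9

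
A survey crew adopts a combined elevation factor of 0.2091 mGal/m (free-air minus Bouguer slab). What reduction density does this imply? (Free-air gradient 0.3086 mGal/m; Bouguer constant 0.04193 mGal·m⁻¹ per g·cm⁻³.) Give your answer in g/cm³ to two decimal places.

0.2091 = 0.3086 − 0.04193 × ρ
ρ = (0.3086 − 0.2091) / 0.04193 = 2.37 g/cm³

2.37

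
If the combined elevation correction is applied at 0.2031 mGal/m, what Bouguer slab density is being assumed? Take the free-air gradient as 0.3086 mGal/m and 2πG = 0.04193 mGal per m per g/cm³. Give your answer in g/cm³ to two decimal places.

2.52

0.2031 = 0.3086 − 0.04193 × ρ
ρ = (0.3086 − 0.2031) / 0.04193 = 2.52 g/cm³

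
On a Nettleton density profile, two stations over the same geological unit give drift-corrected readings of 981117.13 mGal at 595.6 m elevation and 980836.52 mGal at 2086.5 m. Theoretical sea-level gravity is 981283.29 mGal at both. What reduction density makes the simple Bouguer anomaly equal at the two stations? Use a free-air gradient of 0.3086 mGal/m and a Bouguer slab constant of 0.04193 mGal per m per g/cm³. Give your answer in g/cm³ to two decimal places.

2.87

Δg_obs = 980836.52 − 981117.13 = -280.61 mGal over Δh = 2086.5 − 595.6 = 1490.9 m
Equal Bouguer anomalies ⇒ Δg_obs + (0.3086 − 0.04193ρ)·Δh = 0
0.3086 − 0.04193ρ = −Δg_obs/Δh = 0.18822
ρ = (0.3086 − 0.18822) / 0.04193 = 2.87 g/cm³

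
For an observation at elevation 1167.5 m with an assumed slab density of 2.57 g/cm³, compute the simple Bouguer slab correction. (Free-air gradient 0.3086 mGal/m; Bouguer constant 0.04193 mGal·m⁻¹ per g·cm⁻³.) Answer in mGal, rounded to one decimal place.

Bouguer slab correction = 0.04193 × 2.57 × 1167.5 = 125.8 mGal

125.8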